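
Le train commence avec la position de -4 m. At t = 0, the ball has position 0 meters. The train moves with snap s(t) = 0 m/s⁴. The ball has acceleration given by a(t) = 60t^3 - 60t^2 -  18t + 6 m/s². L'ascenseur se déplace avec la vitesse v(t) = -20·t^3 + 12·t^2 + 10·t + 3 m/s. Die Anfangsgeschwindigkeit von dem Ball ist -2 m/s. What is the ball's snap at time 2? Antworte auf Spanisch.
Debemos derivar nuestra ecuación de la aceleración a(t) = 60·t^3 - 60·t^2 - 18·t + 6 2 veces. Derivando la aceleración, obtenemos la sacudida: j(t) = 180·t^2 - 120·t - 18. Tomando d/dt de j(t), encontramos s(t) = 360·t - 120. Tenemos el snap s(t) = 360·t - 120. Sustituyendo t = 2: s(2) = 600.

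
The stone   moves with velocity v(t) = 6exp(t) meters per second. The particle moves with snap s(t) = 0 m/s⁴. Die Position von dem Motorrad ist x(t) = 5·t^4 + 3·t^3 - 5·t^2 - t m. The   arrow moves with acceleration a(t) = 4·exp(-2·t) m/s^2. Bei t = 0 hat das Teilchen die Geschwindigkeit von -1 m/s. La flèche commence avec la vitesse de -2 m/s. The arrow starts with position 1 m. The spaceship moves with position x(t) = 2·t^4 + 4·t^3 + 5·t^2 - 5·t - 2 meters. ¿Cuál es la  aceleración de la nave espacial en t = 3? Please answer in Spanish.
Debemos derivar nuestra ecuación de la posición x(t) = 2·t^4 + 4·t^3 + 5·t^2 - 5·t - 2 2 veces. La derivada de la posición da la velocidad: v(t) = 8·t^3 + 12·t^2 + 10·t - 5. La derivada de la velocidad da la aceleración: a(t) = 24·t^2 + 24·t + 10. De la ecuación de la aceleración a(t) = 24·t^2 + 24·t + 10, sustituimos t = 3 para obtener a = 298.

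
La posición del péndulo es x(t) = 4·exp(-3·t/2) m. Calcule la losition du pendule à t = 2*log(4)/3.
De l'équation de la position x(t) = 4·exp(-3·t/2), nous substituons t = 2*log(4)/3 pour obtenir x = 1.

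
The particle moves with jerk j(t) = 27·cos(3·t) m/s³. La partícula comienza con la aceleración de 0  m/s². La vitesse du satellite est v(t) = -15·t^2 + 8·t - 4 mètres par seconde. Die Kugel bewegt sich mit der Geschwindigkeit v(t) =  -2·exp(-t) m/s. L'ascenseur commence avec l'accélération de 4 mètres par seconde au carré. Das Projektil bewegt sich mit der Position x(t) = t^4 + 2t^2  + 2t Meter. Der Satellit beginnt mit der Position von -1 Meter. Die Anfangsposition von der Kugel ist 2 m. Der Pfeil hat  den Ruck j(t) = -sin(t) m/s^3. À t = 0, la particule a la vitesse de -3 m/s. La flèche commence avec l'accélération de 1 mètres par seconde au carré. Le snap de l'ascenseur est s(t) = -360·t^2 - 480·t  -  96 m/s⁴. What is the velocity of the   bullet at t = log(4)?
From the given velocity equation v(t) = -2·exp(-t), we substitute t = log(4) to get v = -1/2.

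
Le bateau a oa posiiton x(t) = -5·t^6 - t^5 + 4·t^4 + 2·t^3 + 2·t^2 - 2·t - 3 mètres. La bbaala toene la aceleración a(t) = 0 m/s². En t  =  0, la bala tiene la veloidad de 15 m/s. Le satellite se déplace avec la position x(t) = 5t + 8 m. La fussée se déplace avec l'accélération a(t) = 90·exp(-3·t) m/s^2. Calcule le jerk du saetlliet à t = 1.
Nous devons dériver notre équation de la position x(t) = 5·t + 8 3 fois. En prenant d/dt de x(t), nous trouvons v(t) = 5. En dérivant la vitesse, nous obtenons l'accélération: a(t) = 0. En dérivant l'accélération, nous obtenons le jerk: j(t) = 0. De l'équation du jerk j(t) = 0, nous substituons t = 1 pour obtenir j = 0.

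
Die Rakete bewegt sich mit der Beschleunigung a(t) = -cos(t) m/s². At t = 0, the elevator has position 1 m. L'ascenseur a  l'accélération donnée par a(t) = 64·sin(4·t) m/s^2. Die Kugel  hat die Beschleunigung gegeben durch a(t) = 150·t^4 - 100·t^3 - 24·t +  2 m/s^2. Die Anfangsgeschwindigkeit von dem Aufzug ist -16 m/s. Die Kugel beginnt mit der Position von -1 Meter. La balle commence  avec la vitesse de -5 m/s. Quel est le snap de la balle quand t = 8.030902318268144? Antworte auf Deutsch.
Um dies zu lösen, müssen wir 2 Ableitungen unserer Gleichung für die Beschleunigung a(t) = 150·t^4 - 100·t^3 - 24·t + 2 nehmen. Durch Ableiten von der Beschleunigung erhalten wir den Ruck: j(t) = 600·t^3 - 300·t^2 - 24. Durch Ableiten von dem Ruck erhalten wir den Snap: s(t) = 1800·t^2 - 600·t. Aus der Gleichung für den Snap s(t) = 1800·t^2 - 600·t, setzen wir t = 8.030902318268144 ein und erhalten s = 111273.164291055.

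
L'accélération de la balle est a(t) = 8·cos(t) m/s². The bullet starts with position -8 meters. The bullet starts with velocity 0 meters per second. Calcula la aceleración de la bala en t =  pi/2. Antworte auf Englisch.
From the given acceleration equation a(t) = 8·cos(t), we substitute t = pi/2 to get a = 0.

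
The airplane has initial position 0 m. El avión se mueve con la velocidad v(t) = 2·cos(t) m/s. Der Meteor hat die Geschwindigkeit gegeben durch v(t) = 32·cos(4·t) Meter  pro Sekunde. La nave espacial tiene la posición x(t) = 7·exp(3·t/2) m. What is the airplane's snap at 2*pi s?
Starting from velocity v(t) = 2·cos(t), we take 3 derivatives. The derivative of velocity gives acceleration: a(t) = -2·sin(t). Differentiating acceleration, we get jerk: j(t) = -2·cos(t). Taking d/dt of j(t), we find s(t) = 2·sin(t). Using s(t) = 2·sin(t) and substituting t = 2*pi, we find s = 0.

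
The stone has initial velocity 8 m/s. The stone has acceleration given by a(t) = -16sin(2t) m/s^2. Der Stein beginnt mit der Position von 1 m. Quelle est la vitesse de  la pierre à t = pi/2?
Nous devons intégrer notre équation de l'accélération a(t) = -16·sin(2·t) 1 fois. En intégrant l'accélération et en utilisant la condition initiale v(0) = 8, nous obtenons v(t) = 8·cos(2·t). De l'équation de la vitesse v(t) = 8·cos(2·t), nous substituons t = pi/2 pour obtenir v = -8.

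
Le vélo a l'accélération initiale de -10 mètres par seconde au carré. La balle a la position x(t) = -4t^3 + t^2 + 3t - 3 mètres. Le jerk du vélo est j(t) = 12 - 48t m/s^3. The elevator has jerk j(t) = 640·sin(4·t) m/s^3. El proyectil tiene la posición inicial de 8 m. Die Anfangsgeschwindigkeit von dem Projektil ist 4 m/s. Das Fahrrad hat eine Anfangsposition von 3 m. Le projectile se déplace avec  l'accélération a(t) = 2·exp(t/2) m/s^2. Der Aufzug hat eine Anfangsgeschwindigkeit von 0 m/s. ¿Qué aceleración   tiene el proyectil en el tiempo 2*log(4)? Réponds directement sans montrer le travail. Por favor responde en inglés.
The answer is 8.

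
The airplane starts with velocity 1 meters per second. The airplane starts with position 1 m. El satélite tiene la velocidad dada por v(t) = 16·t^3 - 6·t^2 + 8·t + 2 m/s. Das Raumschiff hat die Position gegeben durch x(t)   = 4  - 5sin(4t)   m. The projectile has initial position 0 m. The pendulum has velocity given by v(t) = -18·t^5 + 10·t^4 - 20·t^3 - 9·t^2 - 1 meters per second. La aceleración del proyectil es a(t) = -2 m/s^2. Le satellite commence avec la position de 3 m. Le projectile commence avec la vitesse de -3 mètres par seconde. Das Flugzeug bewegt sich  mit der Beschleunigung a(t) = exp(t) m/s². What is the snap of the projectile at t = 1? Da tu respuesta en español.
Partiendo de la aceleración a(t) = -2, tomamos 2 derivadas. Tomando d/dt de a(t), encontramos j(t) = 0. La derivada de la sacudida da el snap: s(t) = 0. Usando s(t) = 0 y sustituyendo t = 1, encontramos s = 0.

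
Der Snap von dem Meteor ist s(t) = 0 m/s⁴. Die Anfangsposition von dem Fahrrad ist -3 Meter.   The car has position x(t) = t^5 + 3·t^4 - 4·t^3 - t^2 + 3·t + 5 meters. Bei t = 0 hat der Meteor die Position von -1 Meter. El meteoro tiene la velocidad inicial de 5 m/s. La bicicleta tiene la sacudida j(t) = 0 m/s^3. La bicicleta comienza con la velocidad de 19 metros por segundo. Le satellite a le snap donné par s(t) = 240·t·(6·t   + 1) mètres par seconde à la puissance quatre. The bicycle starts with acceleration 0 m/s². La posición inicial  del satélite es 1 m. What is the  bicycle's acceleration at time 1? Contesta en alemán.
Um dies zu lösen, müssen wir 1 Stammfunktion unserer Gleichung für den Ruck j(t) = 0 finden. Durch Integration von dem Ruck und Verwendung der Anfangsbedingung a(0) = 0, erhalten wir a(t) = 0. Mit a(t) = 0 und Einsetzen von t = 1, finden wir a = 0.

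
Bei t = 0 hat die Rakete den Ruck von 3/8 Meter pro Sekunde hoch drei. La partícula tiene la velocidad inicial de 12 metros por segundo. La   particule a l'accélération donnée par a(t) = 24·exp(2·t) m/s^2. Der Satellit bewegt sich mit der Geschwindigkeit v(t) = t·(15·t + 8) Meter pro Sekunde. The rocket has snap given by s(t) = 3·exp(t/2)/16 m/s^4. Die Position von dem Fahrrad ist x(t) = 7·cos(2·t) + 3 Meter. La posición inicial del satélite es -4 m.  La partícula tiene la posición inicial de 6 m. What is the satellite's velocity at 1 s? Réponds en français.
En utilisant v(t) = t·(15·t + 8) et en substituant t = 1, nous trouvons v = 23.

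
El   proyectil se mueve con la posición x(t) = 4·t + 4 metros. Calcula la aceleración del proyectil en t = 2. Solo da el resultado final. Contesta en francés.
À t = 2, a = 0.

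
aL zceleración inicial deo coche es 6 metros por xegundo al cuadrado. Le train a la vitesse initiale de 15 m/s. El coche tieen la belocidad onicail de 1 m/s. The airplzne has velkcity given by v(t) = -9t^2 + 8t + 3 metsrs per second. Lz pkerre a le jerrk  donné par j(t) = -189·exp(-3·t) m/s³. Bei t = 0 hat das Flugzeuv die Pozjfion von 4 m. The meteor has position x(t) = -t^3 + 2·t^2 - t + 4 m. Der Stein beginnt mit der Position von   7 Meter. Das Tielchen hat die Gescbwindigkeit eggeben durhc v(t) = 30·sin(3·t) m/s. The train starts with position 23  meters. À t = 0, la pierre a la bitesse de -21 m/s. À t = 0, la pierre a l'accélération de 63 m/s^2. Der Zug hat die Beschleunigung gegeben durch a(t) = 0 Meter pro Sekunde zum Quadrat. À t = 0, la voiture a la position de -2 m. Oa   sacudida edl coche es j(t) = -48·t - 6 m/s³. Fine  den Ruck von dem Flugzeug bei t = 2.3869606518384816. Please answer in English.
To solve this, we need to take 2 derivatives of our velocity equation v(t) = -9·t^2 + 8·t + 3. The derivative of velocity gives acceleration: a(t) = 8 - 18·t. Taking d/dt of a(t), we find j(t) = -18. Using j(t) = -18 and substituting t = 2.3869606518384816, we find j = -18.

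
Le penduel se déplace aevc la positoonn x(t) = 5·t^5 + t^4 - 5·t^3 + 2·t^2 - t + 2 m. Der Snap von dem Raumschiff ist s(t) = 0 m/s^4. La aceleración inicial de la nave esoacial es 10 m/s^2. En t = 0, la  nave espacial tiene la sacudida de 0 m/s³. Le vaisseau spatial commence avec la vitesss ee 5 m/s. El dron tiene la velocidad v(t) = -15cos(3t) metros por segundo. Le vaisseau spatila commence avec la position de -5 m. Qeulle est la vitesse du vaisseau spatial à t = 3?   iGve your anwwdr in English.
Starting from snap s(t) = 0, we take 3 integrals. The antiderivative of snap, with j(0) = 0, gives jerk: j(t) = 0. Finding the integral of j(t) and using a(0) = 10: a(t) = 10. The integral of acceleration is velocity. Using v(0) = 5, we get v(t) = 10·t + 5. From the given velocity equation v(t) = 10·t + 5, we substitute t = 3 to get v = 35.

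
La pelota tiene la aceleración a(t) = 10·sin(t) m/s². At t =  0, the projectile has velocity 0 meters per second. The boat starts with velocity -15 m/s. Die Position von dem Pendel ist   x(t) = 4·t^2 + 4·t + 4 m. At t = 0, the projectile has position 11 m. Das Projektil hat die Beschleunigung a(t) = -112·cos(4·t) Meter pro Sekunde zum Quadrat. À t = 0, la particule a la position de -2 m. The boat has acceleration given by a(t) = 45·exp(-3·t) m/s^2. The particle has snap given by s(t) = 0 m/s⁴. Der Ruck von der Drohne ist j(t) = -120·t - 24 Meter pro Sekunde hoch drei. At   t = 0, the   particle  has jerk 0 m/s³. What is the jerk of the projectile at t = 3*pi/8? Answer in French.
En partant de l'accélération a(t) = -112·cos(4·t), nous prenons 1 dérivée. La dérivée de l'accélération donne le jerk: j(t) = 448·sin(4·t). Nous avons le jerk j(t) = 448·sin(4·t). En substituant t = 3*pi/8: j(3*pi/8) = -448.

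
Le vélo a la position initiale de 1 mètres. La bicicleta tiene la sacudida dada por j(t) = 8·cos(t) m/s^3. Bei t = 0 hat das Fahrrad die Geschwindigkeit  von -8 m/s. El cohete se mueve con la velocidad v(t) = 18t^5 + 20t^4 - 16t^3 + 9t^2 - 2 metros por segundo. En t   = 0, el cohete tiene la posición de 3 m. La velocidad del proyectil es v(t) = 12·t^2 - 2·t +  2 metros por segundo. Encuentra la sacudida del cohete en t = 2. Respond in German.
Ausgehend von der Geschwindigkeit v(t) = 18·t^5 + 20·t^4 - 16·t^3 + 9·t^2 - 2, nehmen wir 2 Ableitungen. Die Ableitung von der Geschwindigkeit ergibt die Beschleunigung: a(t) = 90·t^4 + 80·t^3 - 48·t^2 + 18·t. Die Ableitung von der Beschleunigung ergibt den Ruck: j(t) = 360·t^3 + 240·t^2 - 96·t + 18. Mit j(t) = 360·t^3 + 240·t^2 - 96·t + 18 und Einsetzen von t = 2, finden wir j = 3666.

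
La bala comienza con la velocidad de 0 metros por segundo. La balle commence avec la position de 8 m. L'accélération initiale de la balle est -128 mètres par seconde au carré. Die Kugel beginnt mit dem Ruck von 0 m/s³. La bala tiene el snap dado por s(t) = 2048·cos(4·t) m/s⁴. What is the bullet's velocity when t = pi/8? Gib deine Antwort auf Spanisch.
Partiendo del snap s(t) = 2048·cos(4·t), tomamos 3 antiderivadas. La integral del snap es la sacudida. Usando j(0) = 0, obtenemos j(t) = 512·sin(4·t). La antiderivada de la sacudida, con a(0) = -128, da la aceleración: a(t) = -128·cos(4·t). La integral de la aceleración es la velocidad. Usando v(0) = 0, obtenemos v(t) = -32·sin(4·t). Tenemos la velocidad v(t) = -32·sin(4·t). Sustituyendo t = pi/8: v(pi/8) = -32.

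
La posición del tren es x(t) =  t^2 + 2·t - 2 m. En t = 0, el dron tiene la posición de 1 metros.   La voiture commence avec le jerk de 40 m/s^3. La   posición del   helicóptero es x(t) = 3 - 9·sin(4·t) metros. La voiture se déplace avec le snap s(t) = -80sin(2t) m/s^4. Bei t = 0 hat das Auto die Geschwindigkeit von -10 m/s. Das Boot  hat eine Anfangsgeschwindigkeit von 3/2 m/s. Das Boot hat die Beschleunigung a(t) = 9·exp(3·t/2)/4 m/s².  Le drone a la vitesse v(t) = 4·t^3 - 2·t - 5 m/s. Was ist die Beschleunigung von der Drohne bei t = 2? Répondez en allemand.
Um dies zu lösen, müssen wir 1 Ableitung unserer Gleichung für die Geschwindigkeit v(t) = 4·t^3 - 2·t - 5 nehmen. Mit d/dt von v(t) finden wir a(t) = 12·t^2 - 2. Wir haben die Beschleunigung a(t) = 12·t^2 - 2. Durch Einsetzen von t = 2: a(2) = 46.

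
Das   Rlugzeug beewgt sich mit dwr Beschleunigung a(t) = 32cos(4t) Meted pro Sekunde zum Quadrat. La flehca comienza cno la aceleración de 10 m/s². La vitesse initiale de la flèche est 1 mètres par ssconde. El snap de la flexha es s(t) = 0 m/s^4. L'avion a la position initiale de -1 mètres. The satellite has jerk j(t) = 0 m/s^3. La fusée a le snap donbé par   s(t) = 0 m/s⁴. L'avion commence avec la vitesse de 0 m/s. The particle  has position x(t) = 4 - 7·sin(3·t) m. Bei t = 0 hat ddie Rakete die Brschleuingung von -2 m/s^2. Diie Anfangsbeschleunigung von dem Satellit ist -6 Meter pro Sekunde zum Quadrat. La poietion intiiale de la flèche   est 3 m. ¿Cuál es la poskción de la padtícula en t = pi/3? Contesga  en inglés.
We have position x(t) = 4 - 7·sin(3·t). Substituting t = pi/3: x(pi/3) = 4.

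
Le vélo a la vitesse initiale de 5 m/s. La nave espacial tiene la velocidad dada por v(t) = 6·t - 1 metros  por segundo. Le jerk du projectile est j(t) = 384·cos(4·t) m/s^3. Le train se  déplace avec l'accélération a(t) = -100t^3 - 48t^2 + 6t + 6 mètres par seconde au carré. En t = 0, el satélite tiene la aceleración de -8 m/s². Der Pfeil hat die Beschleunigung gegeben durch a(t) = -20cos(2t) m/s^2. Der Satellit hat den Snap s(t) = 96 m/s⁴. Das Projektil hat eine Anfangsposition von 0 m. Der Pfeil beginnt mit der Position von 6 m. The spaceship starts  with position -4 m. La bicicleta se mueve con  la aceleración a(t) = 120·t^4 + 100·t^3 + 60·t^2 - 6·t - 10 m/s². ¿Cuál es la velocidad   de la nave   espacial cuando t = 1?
Usando v(t) = 6·t - 1 y sustituyendo t = 1, encontramos v = 5.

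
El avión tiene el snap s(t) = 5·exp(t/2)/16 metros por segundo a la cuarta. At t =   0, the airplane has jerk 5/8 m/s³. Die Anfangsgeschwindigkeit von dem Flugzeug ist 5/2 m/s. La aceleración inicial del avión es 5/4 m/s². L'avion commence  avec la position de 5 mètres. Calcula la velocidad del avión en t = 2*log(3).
Partiendo del snap s(t) = 5·exp(t/2)/16, tomamos 3 integrales. Integrando el snap y usando la condición inicial j(0) = 5/8, obtenemos j(t) = 5·exp(t/2)/8. Tomando ∫j(t)dt y aplicando a(0) = 5/4, encontramos a(t) = 5·exp(t/2)/4. La integral de la aceleración es la velocidad. Usando v(0) = 5/2, obtenemos v(t) = 5·exp(t/2)/2. Usando v(t) = 5·exp(t/2)/2 y sustituyendo t = 2*log(3), encontramos v = 15/2.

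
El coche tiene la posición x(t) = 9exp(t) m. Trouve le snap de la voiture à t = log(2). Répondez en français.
En partant de la position x(t) = 9·exp(t), nous prenons 4 dérivées. En prenant d/dt de x(t), nous trouvons v(t) = 9·exp(t). En prenant d/dt de v(t), nous trouvons a(t) = 9·exp(t). En dérivant l'accélération, nous obtenons le jerk: j(t) = 9·exp(t). En dérivant le jerk, nous obtenons le snap: s(t) = 9·exp(t). De l'équation du snap s(t) = 9·exp(t), nous substituons t = log(2) pour obtenir s = 18.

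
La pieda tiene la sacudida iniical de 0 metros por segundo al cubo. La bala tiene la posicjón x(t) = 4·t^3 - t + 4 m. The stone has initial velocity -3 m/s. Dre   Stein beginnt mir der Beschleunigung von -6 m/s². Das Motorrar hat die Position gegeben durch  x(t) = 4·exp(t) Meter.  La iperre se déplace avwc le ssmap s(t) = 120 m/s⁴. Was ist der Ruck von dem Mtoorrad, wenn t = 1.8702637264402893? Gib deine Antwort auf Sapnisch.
Debemos derivar nuestra ecuación de la posición x(t) = 4·exp(t) 3 veces. La derivada de la posición da la velocidad: v(t) = 4·exp(t). Derivando la velocidad, obtenemos la aceleración: a(t) = 4·exp(t). La derivada de la aceleración da la sacudida: j(t) = 4·exp(t). Usando j(t) = 4·exp(t) y sustituyendo t = 1.8702637264402893, encontramos j = 25.9600310410211.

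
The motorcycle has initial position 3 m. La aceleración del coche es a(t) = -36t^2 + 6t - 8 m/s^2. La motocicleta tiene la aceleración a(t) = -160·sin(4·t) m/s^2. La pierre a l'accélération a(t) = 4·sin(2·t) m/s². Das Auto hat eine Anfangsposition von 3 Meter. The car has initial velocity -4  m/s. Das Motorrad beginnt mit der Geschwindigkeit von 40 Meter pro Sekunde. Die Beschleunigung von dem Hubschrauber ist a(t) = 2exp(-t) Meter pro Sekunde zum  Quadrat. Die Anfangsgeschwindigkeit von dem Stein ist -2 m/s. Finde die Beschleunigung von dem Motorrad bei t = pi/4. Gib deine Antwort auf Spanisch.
Tenemos la aceleración a(t) = -160·sin(4·t). Sustituyendo t = pi/4: a(pi/4) = 0.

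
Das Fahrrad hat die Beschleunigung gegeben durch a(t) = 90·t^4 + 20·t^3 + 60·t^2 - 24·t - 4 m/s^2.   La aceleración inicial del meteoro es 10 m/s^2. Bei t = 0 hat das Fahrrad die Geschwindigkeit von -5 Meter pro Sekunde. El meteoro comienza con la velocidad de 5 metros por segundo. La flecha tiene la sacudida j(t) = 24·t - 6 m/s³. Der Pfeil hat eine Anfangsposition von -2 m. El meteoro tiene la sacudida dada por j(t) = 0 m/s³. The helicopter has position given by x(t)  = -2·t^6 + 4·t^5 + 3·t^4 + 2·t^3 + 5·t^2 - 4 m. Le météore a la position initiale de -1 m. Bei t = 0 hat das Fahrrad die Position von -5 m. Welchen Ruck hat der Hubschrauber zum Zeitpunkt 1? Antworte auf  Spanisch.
Debemos derivar nuestra ecuación de la posición x(t) = -2·t^6 + 4·t^5 + 3·t^4 + 2·t^3 + 5·t^2 - 4 3 veces. Derivando la posición, obtenemos la velocidad: v(t) = -12·t^5 + 20·t^4 + 12·t^3 + 6·t^2 + 10·t. Tomando d/dt de v(t), encontramos a(t) = -60·t^4 + 80·t^3 + 36·t^2 + 12·t + 10. Tomando d/dt de a(t), encontramos j(t) = -240·t^3 + 240·t^2 + 72·t + 12. Usando j(t) = -240·t^3 + 240·t^2 + 72·t + 12 y sustituyendo t = 1, encontramos j = 84.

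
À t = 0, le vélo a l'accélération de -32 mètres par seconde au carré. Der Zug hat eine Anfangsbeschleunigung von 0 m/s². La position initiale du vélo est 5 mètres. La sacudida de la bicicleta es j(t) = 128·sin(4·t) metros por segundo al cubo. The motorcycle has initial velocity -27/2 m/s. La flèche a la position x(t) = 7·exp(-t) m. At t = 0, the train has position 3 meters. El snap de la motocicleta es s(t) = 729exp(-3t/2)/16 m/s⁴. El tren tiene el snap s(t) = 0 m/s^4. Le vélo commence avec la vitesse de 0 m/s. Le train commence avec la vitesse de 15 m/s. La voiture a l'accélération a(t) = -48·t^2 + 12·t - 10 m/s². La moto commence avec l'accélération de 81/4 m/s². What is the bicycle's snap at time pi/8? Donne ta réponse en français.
Nous devons dériver notre équation du jerk j(t) = 128·sin(4·t) 1 fois. En prenant d/dt de j(t), nous trouvons s(t) = 512·cos(4·t). En utilisant s(t) = 512·cos(4·t) et en substituant t = pi/8, nous trouvons s = 0.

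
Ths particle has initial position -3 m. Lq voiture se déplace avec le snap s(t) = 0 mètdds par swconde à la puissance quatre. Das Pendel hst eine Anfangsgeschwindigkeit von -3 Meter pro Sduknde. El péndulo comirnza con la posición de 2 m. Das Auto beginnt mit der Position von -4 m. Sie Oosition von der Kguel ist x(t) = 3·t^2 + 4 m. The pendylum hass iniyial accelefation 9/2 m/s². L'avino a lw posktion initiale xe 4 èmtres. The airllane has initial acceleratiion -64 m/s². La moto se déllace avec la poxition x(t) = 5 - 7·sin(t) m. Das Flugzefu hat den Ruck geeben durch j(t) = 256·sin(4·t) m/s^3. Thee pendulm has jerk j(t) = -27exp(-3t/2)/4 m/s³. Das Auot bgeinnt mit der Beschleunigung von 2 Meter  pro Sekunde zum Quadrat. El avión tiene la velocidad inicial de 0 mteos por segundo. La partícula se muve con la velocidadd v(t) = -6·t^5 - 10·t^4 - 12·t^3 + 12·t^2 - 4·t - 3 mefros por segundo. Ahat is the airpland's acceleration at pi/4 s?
Starting from jerk j(t) = 256·sin(4·t), we take 1 integral. Finding the integral of j(t) and using a(0) = -64: a(t) = -64·cos(4·t). We have acceleration a(t) = -64·cos(4·t). Substituting t = pi/4: a(pi/4) = 64.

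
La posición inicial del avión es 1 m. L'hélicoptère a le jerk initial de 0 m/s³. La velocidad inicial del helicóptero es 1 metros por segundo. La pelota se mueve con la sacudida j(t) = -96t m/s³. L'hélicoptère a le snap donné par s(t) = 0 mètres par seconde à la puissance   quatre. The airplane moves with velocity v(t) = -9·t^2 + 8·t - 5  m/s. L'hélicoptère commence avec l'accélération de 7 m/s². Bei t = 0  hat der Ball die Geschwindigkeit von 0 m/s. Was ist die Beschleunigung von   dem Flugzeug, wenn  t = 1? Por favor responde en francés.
En partant de la vitesse v(t) = -9·t^2 + 8·t - 5, nous prenons 1 dérivée. En dérivant la vitesse, nous obtenons l'accélération: a(t) = 8 - 18·t. De l'équation de l'accélération a(t) = 8 - 18·t, nous substituons t = 1 pour obtenir a = -10.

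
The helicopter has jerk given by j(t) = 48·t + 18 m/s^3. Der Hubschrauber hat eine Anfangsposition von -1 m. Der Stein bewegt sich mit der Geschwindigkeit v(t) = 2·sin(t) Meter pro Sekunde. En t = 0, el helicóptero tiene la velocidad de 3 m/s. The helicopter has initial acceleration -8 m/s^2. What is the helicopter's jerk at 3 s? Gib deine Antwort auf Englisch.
We have jerk j(t) = 48·t + 18. Substituting t = 3: j(3) = 162.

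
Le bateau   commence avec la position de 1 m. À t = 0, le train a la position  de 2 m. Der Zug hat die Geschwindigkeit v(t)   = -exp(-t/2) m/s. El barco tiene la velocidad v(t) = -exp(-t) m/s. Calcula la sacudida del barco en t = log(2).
Para resolver esto, necesitamos tomar 2 derivadas de nuestra ecuación de la velocidad v(t) = -exp(-t). Derivando la velocidad, obtenemos la aceleración: a(t) = exp(-t). Tomando d/dt de a(t), encontramos j(t) = -exp(-t). De la ecuación de la sacudida j(t) = -exp(-t), sustituimos t = log(2) para obtener j = -1/2.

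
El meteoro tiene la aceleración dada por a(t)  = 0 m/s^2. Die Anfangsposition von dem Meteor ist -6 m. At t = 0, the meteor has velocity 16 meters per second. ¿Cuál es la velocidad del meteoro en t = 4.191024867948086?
Necesitamos integrar nuestra ecuación de la aceleración a(t) = 0 1 vez. La antiderivada de la aceleración es la velocidad. Usando v(0) = 16, obtenemos v(t) = 16. De la ecuación de la velocidad v(t) = 16, sustituimos t = 4.191024867948086 para obtener v = 16.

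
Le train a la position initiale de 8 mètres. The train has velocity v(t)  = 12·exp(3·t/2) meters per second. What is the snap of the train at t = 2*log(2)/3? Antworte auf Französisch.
Pour résoudre ceci, nous devons prendre 3 dérivées de notre équation de la vitesse v(t) = 12·exp(3·t/2). La dérivée de la vitesse donne l'accélération: a(t) = 18·exp(3·t/2). En dérivant l'accélération, nous obtenons le jerk: j(t) = 27·exp(3·t/2). En dérivant le jerk, nous obtenons le snap: s(t) = 81·exp(3·t/2)/2. En utilisant s(t) = 81·exp(3·t/2)/2 et en substituant t = 2*log(2)/3, nous trouvons s = 81.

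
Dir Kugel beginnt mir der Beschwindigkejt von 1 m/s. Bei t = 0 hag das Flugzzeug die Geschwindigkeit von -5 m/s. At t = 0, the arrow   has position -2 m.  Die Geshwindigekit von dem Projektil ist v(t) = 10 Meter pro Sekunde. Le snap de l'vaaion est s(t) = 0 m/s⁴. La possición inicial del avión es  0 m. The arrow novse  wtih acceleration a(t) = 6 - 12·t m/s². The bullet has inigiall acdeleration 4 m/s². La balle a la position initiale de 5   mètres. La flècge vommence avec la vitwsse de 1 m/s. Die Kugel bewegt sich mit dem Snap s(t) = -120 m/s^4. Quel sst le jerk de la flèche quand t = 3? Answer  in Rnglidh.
We must differentiate our acceleration equation a(t) = 6 - 12·t 1 time. Differentiating acceleration, we get jerk: j(t) = -12. From the given jerk equation j(t) = -12, we substitute t = 3 to get j = -12.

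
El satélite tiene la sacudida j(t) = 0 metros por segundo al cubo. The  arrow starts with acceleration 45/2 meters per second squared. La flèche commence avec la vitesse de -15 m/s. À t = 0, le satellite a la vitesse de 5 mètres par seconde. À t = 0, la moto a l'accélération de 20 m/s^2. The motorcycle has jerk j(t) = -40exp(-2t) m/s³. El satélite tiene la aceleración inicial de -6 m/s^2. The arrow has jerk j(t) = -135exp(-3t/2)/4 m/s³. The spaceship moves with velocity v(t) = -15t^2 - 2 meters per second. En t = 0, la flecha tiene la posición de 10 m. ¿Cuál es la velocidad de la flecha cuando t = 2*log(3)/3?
Debemos encontrar la integral de nuestra ecuación de la sacudida j(t) = -135·exp(-3·t/2)/4 2 veces. La integral de la sacudida, con a(0) = 45/2, da la aceleración: a(t) = 45·exp(-3·t/2)/2. La integral de la aceleración, con v(0) = -15, da la velocidad: v(t) = -15·exp(-3·t/2). Usando v(t) = -15·exp(-3·t/2) y sustituyendo t = 2*log(3)/3, encontramos v = -5.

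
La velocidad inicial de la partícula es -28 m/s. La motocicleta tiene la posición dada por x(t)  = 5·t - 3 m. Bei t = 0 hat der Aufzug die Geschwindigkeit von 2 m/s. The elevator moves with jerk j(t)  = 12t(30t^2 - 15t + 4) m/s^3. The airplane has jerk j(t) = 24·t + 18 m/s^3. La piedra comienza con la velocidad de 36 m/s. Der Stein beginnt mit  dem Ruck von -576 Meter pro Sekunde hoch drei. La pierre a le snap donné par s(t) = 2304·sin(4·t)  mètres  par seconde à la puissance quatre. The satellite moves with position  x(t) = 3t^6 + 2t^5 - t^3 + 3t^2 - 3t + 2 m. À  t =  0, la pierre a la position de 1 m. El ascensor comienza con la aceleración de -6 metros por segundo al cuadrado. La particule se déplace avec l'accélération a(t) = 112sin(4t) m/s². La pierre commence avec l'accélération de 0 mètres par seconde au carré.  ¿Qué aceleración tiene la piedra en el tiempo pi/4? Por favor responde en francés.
En partant du snap s(t) = 2304·sin(4·t), nous prenons 2 intégrales. En intégrant le snap et en utilisant la condition initiale j(0) = -576, nous obtenons j(t) = -576·cos(4·t). La primitive du jerk est l'accélération. En utilisant a(0) = 0, nous obtenons a(t) = -144·sin(4·t). De l'équation de l'accélération a(t) = -144·sin(4·t), nous substituons t = pi/4 pour obtenir a = 0.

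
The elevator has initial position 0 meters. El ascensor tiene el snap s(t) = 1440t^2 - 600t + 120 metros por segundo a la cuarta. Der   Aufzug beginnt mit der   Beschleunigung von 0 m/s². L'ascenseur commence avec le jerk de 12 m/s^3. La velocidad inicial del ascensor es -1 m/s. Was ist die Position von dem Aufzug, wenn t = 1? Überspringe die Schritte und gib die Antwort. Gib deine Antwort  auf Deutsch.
Bei t = 1, x = 5.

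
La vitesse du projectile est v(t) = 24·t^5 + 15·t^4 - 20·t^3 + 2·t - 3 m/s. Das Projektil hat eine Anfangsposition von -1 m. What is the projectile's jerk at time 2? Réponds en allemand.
Um dies zu lösen, müssen wir 2 Ableitungen unserer Gleichung für die Geschwindigkeit v(t) = 24·t^5 + 15·t^4 - 20·t^3 + 2·t - 3 nehmen. Durch Ableiten von der Geschwindigkeit erhalten wir die Beschleunigung: a(t) = 120·t^4 + 60·t^3 - 60·t^2 + 2. Durch Ableiten von der Beschleunigung erhalten wir den Ruck: j(t) = 480·t^3 + 180·t^2 - 120·t. Mit j(t) = 480·t^3 + 180·t^2 - 120·t und Einsetzen von t = 2, finden wir j = 4320.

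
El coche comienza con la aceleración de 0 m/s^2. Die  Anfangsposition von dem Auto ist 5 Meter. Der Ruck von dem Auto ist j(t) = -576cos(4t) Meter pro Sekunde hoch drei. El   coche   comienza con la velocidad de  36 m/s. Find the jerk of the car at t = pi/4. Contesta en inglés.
Using j(t) = -576·cos(4·t) and substituting t = pi/4, we find j = 576.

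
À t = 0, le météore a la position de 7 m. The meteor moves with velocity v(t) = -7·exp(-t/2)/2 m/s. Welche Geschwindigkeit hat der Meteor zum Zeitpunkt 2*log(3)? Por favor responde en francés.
Nous avons la vitesse v(t) = -7·exp(-t/2)/2. En substituant t = 2*log(3): v(2*log(3)) = -7/6.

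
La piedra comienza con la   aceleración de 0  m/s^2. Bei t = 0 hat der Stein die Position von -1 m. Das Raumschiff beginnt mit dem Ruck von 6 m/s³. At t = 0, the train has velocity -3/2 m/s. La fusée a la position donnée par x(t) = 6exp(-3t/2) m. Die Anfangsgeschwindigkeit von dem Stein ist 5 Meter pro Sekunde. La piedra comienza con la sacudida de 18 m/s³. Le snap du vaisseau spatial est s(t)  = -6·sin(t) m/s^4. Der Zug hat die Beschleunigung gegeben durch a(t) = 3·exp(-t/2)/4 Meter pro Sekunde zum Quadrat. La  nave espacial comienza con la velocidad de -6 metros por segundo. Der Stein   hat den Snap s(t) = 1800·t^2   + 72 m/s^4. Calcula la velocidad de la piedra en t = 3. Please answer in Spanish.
Partiendo del snap s(t) = 1800·t^2 + 72, tomamos 3 antiderivadas. La antiderivada del snap es la sacudida. Usando j(0) = 18, obtenemos j(t) = 600·t^3 + 72·t + 18. La integral de la sacudida, con a(0) = 0, da la aceleración: a(t) = 6·t·(25·t^3 + 6·t + 3). La antiderivada de la aceleración, con v(0) = 5, da la velocidad: v(t) = 30·t^5 + 12·t^3 + 9·t^2 + 5. Usando v(t) = 30·t^5 + 12·t^3 + 9·t^2 + 5 y sustituyendo t = 3, encontramos v = 7700.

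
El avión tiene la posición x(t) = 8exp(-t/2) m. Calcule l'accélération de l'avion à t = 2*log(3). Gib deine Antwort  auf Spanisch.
Para resolver esto, necesitamos tomar 2 derivadas de nuestra ecuación de la posición x(t) = 8·exp(-t/2). La derivada de la posición da la velocidad: v(t) = -4·exp(-t/2). Tomando d/dt de v(t), encontramos a(t) = 2·exp(-t/2). De la ecuación de la aceleración a(t) = 2·exp(-t/2), sustituimos t = 2*log(3) para obtener a = 2/3.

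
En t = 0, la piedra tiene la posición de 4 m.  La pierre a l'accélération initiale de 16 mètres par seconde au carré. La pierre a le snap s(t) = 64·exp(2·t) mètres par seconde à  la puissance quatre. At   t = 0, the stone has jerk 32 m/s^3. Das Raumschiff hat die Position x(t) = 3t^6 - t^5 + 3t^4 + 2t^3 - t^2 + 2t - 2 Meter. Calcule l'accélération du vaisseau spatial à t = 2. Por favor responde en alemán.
Wir müssen unsere Gleichung für die Position x(t) = 3·t^6 - t^5 + 3·t^4 + 2·t^3 - t^2 + 2·t - 2 2-mal ableiten. Die Ableitung von der Position ergibt die Geschwindigkeit: v(t) = 18·t^5 - 5·t^4 + 12·t^3 + 6·t^2 - 2·t + 2. Durch Ableiten von der Geschwindigkeit erhalten wir die Beschleunigung: a(t) = 90·t^4 - 20·t^3 + 36·t^2 + 12·t - 2. Mit a(t) = 90·t^4 - 20·t^3 + 36·t^2 + 12·t - 2 und Einsetzen von t = 2, finden wir a = 1446.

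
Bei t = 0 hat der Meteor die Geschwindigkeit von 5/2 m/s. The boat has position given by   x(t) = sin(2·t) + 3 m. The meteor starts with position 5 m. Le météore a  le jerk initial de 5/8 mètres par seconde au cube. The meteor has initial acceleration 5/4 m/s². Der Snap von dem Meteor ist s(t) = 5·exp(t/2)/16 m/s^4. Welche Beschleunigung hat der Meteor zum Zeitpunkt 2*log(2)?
Um dies zu lösen, müssen wir 2 Integrale unserer Gleichung für den Snap s(t) = 5·exp(t/2)/16 finden. Durch Integration von dem Snap und Verwendung der Anfangsbedingung j(0) = 5/8, erhalten wir j(t) = 5·exp(t/2)/8. Mit ∫j(t)dt und Anwendung von a(0) = 5/4, finden wir a(t) = 5·exp(t/2)/4. Wir haben die Beschleunigung a(t) = 5·exp(t/2)/4. Durch Einsetzen von t = 2*log(2): a(2*log(2)) = 5/2.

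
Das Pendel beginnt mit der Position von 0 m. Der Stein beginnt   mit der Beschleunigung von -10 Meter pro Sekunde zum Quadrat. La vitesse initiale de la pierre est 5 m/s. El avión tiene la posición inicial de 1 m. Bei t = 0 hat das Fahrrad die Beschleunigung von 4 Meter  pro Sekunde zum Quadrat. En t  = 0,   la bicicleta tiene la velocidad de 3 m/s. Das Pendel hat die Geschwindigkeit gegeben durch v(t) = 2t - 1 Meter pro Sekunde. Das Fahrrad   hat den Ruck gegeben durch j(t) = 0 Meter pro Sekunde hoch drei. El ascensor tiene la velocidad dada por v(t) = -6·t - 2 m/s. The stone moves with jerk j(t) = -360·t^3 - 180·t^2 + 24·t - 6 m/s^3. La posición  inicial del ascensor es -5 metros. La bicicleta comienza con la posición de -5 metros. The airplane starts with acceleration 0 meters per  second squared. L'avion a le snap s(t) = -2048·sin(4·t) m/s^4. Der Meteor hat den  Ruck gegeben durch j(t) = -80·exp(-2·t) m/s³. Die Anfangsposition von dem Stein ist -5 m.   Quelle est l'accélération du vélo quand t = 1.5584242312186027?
Nous devons trouver l'intégrale de notre équation du jerk j(t) = 0 1 fois. L'intégrale du jerk est l'accélération. En utilisant a(0) = 4, nous obtenons a(t) = 4. Nous avons l'accélération a(t) = 4. En substituant t = 1.5584242312186027: a(1.5584242312186027) = 4.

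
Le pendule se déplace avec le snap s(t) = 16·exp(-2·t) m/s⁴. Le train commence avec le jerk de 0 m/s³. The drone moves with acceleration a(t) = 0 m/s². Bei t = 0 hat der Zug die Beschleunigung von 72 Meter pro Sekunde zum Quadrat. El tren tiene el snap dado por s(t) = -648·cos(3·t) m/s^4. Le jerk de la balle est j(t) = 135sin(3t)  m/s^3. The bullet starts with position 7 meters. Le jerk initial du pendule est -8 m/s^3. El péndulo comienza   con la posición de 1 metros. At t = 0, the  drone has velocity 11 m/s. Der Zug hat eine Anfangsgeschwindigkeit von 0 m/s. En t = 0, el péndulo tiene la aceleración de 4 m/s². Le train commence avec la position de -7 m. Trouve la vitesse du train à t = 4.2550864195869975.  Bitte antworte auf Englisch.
We must find the antiderivative of our snap equation s(t) = -648·cos(3·t) 3 times. Integrating snap and using the initial condition j(0) = 0, we get j(t) = -216·sin(3·t). The antiderivative of jerk is acceleration. Using a(0) = 72, we get a(t) = 72·cos(3·t). Integrating acceleration and using the initial condition v(0) = 0, we get v(t) = 24·sin(3·t). We have velocity v(t) = 24·sin(3·t). Substituting t = 4.2550864195869975: v(4.2550864195869975) = 4.74192014044919.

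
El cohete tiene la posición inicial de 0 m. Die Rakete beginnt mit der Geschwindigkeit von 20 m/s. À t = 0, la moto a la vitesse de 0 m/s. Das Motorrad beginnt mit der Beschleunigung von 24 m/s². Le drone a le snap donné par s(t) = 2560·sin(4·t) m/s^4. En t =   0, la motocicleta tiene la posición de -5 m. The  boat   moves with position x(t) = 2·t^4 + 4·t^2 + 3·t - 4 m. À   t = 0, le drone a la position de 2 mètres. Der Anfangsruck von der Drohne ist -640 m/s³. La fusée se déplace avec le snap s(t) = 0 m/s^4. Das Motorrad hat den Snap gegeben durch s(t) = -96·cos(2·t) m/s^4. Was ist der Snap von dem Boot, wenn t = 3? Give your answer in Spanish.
Para resolver esto, necesitamos tomar 4 derivadas de nuestra ecuación de la posición x(t) = 2·t^4 + 4·t^2 + 3·t - 4. Tomando d/dt de x(t), encontramos v(t) = 8·t^3 + 8·t + 3. Derivando la velocidad, obtenemos la aceleración: a(t) = 24·t^2 + 8. Tomando d/dt de a(t), encontramos j(t) = 48·t. La derivada de la sacudida da el snap: s(t) = 48. Usando s(t) = 48 y sustituyendo t = 3, encontramos s = 48.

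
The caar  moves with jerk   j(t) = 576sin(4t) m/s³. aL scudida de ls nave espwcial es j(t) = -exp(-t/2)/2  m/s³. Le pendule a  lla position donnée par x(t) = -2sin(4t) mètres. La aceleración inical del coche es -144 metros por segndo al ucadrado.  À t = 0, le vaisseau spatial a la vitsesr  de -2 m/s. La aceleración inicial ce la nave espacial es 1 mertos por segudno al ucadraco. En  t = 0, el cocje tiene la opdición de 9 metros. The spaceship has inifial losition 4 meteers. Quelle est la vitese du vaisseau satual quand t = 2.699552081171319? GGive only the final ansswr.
La vitesse à t = 2.699552081171319 est v = -0.518596652889575.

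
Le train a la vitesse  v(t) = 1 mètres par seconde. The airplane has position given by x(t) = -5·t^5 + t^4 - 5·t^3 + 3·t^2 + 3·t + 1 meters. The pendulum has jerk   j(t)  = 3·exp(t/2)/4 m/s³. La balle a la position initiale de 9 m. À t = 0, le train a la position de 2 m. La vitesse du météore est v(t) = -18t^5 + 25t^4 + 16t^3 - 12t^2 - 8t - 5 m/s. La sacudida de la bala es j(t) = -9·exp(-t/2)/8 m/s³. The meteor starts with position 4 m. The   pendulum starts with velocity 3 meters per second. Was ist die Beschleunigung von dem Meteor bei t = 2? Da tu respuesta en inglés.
Starting from velocity v(t) = -18·t^5 + 25·t^4 + 16·t^3 - 12·t^2 - 8·t - 5, we take 1 derivative. Differentiating velocity, we get acceleration: a(t) = -90·t^4 + 100·t^3 + 48·t^2 - 24·t - 8. We have acceleration a(t) = -90·t^4 + 100·t^3 + 48·t^2 - 24·t - 8. Substituting t = 2: a(2) = -504.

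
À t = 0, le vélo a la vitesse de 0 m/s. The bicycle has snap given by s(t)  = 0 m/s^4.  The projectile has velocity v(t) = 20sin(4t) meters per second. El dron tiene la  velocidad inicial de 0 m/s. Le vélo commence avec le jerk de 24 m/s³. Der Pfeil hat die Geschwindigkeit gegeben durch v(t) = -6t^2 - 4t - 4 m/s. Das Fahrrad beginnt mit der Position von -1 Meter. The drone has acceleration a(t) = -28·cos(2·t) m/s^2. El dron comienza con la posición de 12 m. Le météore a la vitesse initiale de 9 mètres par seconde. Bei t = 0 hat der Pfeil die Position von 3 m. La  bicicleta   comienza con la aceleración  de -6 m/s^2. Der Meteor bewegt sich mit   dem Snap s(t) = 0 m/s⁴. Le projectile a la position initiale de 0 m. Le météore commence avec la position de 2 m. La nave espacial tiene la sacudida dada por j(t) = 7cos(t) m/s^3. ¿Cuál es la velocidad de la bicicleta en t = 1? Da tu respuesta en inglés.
Starting from snap s(t) = 0, we take 3 antiderivatives. Integrating snap and using the initial condition j(0) = 24, we get j(t) = 24. The integral of jerk is acceleration. Using a(0) = -6, we get a(t) = 24·t - 6. Taking ∫a(t)dt and applying v(0) = 0, we find v(t) = 6·t·(2·t - 1). Using v(t) = 6·t·(2·t - 1) and substituting t = 1, we find v = 6.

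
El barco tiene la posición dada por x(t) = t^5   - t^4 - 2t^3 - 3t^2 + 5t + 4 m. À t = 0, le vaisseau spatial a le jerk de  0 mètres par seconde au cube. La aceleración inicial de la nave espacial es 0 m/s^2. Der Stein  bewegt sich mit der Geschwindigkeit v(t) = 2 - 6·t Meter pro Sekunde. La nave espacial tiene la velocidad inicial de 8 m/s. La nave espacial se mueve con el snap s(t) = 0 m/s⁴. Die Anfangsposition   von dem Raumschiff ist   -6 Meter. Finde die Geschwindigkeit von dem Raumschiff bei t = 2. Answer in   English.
To find the answer, we compute 3 antiderivatives of s(t) = 0. Taking ∫s(t)dt and applying j(0) = 0, we find j(t) = 0. The integral of jerk is acceleration. Using a(0) = 0, we get a(t) = 0. The integral of acceleration, with v(0) = 8, gives velocity: v(t) = 8. We have velocity v(t) = 8. Substituting t = 2: v(2) = 8.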